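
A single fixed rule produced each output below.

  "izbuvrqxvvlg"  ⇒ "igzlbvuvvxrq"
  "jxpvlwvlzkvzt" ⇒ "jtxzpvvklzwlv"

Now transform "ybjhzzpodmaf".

The transformation: take characters alternately from the front and the back (1st, last, 2nd, 2nd-last, ...).
Doing the same to "ybjhzzpodmaf": "yfbajmhdzozp".

yfbajmhdzozp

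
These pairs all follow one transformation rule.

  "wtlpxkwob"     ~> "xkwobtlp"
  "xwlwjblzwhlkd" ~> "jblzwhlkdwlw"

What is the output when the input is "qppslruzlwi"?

lruzlwipps

The transformation: delete the first character, then move the first 3 characters to the end (rotate left by 3).
For "qppslruzlwi", step one produces "ppslruzlwi"; step two turns that into "lruzlwipps".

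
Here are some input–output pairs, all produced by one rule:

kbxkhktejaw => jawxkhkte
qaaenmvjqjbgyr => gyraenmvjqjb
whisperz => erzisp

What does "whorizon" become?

Each output is the input with this applied: delete the first 2 characters, then move the last 3 characters to the front (rotate right by 3).
On "whorizon": the first step gives "orizon", and the second then gives "zonori".
(Check on "qaaenmvjqjbgyr": → "aenmvjqjbgyr" → "gyraenmvjqjb" ✓)

zonori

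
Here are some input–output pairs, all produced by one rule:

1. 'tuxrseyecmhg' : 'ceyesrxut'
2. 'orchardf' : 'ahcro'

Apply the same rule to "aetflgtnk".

glftea

Each output is the input with this applied: delete the last 3 characters, then reverse the string.
"aetflgtnk" → "aetflg" → "glftea".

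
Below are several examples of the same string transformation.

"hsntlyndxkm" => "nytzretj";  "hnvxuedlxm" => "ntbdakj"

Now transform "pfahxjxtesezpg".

Looking at the pairs, the operation is to shift every letter 6 places forward in the alphabet (wrapping around), then delete the last 3 characters.
On "pfahxjxtesezpg": the first step gives "vlgndpdzkykfvm", and the second then gives "vlgndpdzkyk".

vlgndpdzkyk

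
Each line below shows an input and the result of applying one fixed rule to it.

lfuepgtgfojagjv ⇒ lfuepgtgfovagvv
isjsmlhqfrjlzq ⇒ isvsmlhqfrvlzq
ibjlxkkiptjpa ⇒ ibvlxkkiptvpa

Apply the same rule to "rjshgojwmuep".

rvshgovwmuep

In each case the input is transformed by: replace every "j" with "v".
On "rjshgojwmuep" that produces "rvshgovwmuep".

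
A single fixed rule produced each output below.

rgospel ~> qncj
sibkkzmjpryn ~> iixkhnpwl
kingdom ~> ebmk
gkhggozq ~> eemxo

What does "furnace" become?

The pattern: delete the first 3 characters, then shift every letter 2 places backward in the alphabet (wrapping around).
Working it through for "furnace": intermediate "nace", final "lyac".
(Check on "kingdom": → "gdom" → "ebmk" ✓)

lyac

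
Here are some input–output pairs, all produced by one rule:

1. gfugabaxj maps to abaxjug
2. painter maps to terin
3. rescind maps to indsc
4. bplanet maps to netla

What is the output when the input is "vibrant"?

antbr

The transformation: delete the first 2 characters, then move the first 2 characters to the end (rotate left by 2).
For "vibrant", step one produces "brant"; step two turns that into "antbr".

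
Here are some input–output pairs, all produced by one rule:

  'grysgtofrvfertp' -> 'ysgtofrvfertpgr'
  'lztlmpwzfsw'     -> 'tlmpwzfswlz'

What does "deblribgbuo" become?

blribgbuode

Rule — move the first 2 characters to the end (rotate left by 2).
Applying that to "deblribgbuo" gives "blribgbuode".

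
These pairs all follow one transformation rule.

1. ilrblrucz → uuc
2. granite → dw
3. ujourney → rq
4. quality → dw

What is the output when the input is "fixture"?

In each case the input is transformed by: shift every letter 3 places forward in the alphabet (wrapping around), then keep one character in every 3, starting at position 3 (positions 3rd, 6th, 9th, ...).
For "fixture", step one produces "ilawxuh"; step two turns that into "au".

au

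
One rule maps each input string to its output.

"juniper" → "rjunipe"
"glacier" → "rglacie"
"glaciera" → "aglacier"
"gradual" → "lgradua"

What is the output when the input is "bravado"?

Looking at the pairs, the operation is to move the last character to the front.
So "bravado" becomes "obravad".

obravad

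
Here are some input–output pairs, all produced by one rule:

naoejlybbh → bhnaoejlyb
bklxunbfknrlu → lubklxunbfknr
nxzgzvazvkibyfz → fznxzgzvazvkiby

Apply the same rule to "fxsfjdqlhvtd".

tdfxsfjdqlhv

Rule — move the last 2 characters to the front (rotate right by 2).
For "fxsfjdqlhvtd" the result is "tdfxsfjdqlhv".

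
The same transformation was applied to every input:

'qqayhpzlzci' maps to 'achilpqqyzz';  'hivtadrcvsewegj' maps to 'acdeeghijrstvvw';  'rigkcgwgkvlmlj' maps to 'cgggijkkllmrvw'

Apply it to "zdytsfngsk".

dfgknsstyz

Rule — sort the characters into alphabetical order.
For "zdytsfngsk" the result is "dfgknsstyz".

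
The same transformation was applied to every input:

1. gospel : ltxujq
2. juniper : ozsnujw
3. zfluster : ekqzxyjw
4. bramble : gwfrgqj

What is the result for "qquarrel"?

What's happening: shift every letter 5 places forward in the alphabet (wrapping around).
"qquarrel" → "vvzfwwjq".

vvzfwwjq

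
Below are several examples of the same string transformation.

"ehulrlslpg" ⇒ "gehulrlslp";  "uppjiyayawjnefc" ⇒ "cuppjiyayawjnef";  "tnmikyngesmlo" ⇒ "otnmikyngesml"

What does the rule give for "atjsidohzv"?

The transformation: move the last character to the front.
On "atjsidohzv" that produces "vatjsidohz".

vatjsidohz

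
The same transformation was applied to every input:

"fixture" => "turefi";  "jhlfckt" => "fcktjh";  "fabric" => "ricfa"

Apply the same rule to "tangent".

gentta

What's happening: move the first 2 characters to the end (rotate left by 2), then delete the first character.
"tangent" → "ngentta" → "gentta".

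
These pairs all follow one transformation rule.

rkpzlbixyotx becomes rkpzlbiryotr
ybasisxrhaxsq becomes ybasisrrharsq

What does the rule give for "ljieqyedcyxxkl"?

The rule is to replace every "x" with "r".
Doing the same to "ljieqyedcyxxkl": "ljieqyedcyrrkl".

ljieqyedcyrrkl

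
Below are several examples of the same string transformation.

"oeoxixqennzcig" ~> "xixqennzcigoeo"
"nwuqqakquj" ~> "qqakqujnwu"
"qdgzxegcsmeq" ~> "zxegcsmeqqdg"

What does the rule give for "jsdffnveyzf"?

The rule is to move the first 3 characters to the end (rotate left by 3).
So "jsdffnveyzf" becomes "ffnveyzfjsd".

ffnveyzfjsd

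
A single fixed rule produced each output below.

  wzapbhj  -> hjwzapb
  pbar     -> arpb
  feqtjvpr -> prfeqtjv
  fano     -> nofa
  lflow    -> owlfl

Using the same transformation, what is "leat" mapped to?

The rule is to move the last 2 characters to the front (rotate right by 2).
"leat" → "atle".

atle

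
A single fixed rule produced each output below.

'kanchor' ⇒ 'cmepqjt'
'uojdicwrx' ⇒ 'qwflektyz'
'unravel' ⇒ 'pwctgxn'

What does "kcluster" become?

In each case the input is transformed by: shift every letter 2 places forward in the alphabet (wrapping around), then swap each adjacent pair of characters (1↔2, 3↔4, ...).
Applying both steps to "kcluster": "menwuvgt", then "emwnvutg".

emwnvutg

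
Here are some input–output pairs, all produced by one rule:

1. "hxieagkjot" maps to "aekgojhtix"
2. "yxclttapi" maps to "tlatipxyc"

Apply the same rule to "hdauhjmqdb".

What's happening: move the first 3 characters to the end (rotate left by 3), then swap each adjacent pair of characters (1↔2, 3↔4, ...).
Applying both steps to "hdauhjmqdb": "uhjmqdbhda", then "humjdqhbad".

humjdqhbad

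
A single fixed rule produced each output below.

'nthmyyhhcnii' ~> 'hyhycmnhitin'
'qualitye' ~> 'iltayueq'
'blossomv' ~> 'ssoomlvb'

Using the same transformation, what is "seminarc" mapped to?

niamrecs

Rule — swap the front and back halves of the string, then take characters alternately from the front and the back (1st, last, 2nd, 2nd-last, ...).
Starting from "seminarc": after the first operation, "narcsemi"; after the second, "niamrecs".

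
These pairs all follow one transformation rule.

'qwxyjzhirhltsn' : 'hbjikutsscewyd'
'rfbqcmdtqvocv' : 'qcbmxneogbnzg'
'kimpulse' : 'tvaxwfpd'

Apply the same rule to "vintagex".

The pattern: swap each adjacent pair of characters (1↔2, 3↔4, ...), then shift every letter 11 places forward in the alphabet (wrapping around).
"vintagex" → "ivtngaxe" → "tgeyrlip".
(Check on "rfbqcmdtqvocv": → "frqbmctdvqcov" → "qcbmxneogbnzg" ✓)

tgeyrlip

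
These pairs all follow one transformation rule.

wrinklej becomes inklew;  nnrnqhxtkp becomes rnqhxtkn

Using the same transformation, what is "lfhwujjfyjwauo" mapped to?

What's happening: swap the first and last characters, then delete the first 2 characters.
Applying both steps to "lfhwujjfyjwauo": "ofhwujjfyjwaul", then "hwujjfyjwaul".

hwujjfyjwaul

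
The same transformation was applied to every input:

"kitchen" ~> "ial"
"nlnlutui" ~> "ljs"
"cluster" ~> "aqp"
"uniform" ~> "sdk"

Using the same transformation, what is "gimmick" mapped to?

Each output is the input with this applied: keep one character in every 3, starting at position 1 (positions 1st, 4th, 7th, ...), then shift every letter 2 places backward in the alphabet (wrapping around).
For "gimmick", step one produces "gmk"; step two turns that into "eki".

eki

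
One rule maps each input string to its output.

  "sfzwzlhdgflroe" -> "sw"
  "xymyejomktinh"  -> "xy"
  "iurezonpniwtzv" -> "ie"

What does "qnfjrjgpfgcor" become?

Looking at the pairs, the operation is to keep one character in every 3, starting at position 1 (positions 1st, 4th, 7th, ...), then delete the last 3 characters.
Doing the same to "qnfjrjgpfgcor": "qj".
(Check on "sfzwzlhdgflroe": → "swhfo" → "sw" ✓)

qj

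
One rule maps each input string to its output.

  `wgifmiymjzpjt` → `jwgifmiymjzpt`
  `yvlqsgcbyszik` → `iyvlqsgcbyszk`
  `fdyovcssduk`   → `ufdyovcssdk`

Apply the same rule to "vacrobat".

avacrobt

The transformation: move the last character to the front, then swap the first and last characters.
Starting from "vacrobat": after the first operation, "tvacroba"; after the second, "avacrobt".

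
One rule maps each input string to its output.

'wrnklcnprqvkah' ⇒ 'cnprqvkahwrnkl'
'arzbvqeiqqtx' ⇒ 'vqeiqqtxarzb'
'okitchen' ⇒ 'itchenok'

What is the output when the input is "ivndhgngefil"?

hgngefilivnd

The transformation: move the last 2 characters to the front (rotate right by 2), then swap the front and back halves of the string.
Working it through for "ivndhgngefil": intermediate "ilivndhgngef", final "hgngefilivnd".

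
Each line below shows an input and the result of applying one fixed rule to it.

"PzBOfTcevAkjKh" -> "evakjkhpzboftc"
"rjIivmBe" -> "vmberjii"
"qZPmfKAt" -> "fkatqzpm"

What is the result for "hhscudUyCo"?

In each case the input is transformed by: swap the front and back halves of the string, then convert every letter to lowercase.
"hhscudUyCo" → "dUyCohhscu" → "duycohhscu".

duycohhscu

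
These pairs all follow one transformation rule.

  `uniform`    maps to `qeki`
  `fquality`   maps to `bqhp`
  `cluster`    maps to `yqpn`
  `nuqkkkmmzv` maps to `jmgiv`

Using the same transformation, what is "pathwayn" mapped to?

What's happening: shift every letter 4 places backward in the alphabet (wrapping around), then keep every other character starting from the first (positions 1st, 3rd, 5th, ...).
On "pathwayn": the first step gives "lwpdswuj", and the second then gives "lpsu".
(Check on "cluster": → "yhqopan" → "yqpn" ✓)

lpsu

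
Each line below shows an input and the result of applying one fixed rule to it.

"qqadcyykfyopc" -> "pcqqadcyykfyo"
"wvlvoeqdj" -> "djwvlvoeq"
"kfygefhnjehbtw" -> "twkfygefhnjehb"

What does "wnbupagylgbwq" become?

wqwnbupagylgb

In each case the input is transformed by: move the last 2 characters to the front (rotate right by 2).
On "wnbupagylgbwq" that produces "wqwnbupagylgb".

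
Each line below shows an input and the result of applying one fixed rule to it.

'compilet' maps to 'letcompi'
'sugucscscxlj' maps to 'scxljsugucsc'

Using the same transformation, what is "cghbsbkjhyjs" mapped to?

jhyjscghbsbk

Each output is the input with this applied: move the first character to the end, then swap the front and back halves of the string.
"cghbsbkjhyjs" → "jhyjscghbsbk".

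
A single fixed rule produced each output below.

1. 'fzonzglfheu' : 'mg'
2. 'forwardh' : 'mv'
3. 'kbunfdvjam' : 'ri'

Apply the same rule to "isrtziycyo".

What's happening: shift every letter 7 places forward in the alphabet (wrapping around), then keep only the first 2 characters.
Doing the same to "isrtziycyo": "pz".

pz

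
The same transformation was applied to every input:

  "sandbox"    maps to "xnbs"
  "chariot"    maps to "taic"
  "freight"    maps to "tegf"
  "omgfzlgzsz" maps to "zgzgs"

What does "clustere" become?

In each case the input is transformed by: swap the first and last characters, then keep every other character starting from the first (positions 1st, 3rd, 5th, ...).
For "clustere" the result is "eutr".

eutr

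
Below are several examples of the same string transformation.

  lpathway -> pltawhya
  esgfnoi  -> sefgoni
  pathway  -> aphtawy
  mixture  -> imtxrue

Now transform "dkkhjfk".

The rule is to swap each adjacent pair of characters (1↔2, 3↔4, ...).
So "dkkhjfk" becomes "kdhkfjk".

kdhkfjk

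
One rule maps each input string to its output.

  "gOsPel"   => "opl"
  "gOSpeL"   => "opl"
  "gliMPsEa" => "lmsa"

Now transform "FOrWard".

owr

Rule — keep every other character starting from the second (positions 2nd, 4th, 6th, ...), then convert every letter to lowercase.
"FOrWard" → "owr".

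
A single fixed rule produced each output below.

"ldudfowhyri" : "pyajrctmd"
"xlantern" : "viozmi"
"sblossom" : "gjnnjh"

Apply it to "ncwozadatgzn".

The pattern: delete the first 2 characters, then shift every letter 5 places backward in the alphabet (wrapping around).
Applying that to "ncwozadatgzn" gives "rjuvyvobui".
(Check on "xlantern": → "antern" → "viozmi" ✓)

rjuvyvobui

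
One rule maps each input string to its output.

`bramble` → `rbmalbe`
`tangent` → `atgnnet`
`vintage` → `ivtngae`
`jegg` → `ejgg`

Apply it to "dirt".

The transformation: swap each adjacent pair of characters (1↔2, 3↔4, ...).
On "dirt" that produces "idtr".

idtr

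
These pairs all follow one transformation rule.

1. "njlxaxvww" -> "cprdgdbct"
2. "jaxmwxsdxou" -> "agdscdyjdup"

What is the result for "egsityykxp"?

The pattern: shift every letter 6 places forward in the alphabet (wrapping around), then swap the first and last characters.
"egsityykxp" → "vmyozeeqdk".

vmyozeeqdk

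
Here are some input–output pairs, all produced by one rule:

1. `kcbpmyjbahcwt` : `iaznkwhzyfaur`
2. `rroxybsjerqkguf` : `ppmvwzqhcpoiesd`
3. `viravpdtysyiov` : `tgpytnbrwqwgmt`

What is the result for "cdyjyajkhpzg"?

The pattern: shift every letter 2 places backward in the alphabet (wrapping around).
For "cdyjyajkhpzg" the result is "abwhwyhifnxe".

abwhwyhifnxe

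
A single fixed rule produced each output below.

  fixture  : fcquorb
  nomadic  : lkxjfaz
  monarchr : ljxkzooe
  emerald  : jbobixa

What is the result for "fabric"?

xcoyzf

What's happening: swap each adjacent pair of characters (1↔2, 3↔4, ...), then shift every letter 3 places backward in the alphabet (wrapping around).
Starting from "fabric": after the first operation, "afrbci"; after the second, "xcoyzf".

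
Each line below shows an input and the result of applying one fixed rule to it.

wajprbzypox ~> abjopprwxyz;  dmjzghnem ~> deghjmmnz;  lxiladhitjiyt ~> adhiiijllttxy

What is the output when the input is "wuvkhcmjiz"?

The pattern: sort the characters into alphabetical order.
"wuvkhcmjiz" → "chijkmuvwz".

chijkmuvwz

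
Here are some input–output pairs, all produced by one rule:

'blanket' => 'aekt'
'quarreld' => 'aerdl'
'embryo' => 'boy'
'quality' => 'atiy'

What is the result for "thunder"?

What's happening: swap each adjacent pair of characters (1↔2, 3↔4, ...), then delete the first 3 characters.
Applying both steps to "thunder": "htnuedr", then "uedr".

uedr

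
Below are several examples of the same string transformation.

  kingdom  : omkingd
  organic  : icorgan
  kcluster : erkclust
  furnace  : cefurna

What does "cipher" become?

The transformation: move the last 2 characters to the front (rotate right by 2).
"cipher" → "erciph".

erciph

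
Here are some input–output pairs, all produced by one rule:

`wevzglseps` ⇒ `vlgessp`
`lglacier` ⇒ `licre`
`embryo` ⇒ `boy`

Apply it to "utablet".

aelt

Each output is the input with this applied: swap each adjacent pair of characters (1↔2, 3↔4, ...), then delete the first 3 characters.
Working it through for "utablet": intermediate "tubaelt", final "aelt".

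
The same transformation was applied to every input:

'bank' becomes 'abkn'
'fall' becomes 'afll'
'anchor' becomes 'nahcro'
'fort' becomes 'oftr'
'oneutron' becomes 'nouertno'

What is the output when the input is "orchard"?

rohcrad

Looking at the pairs, the operation is to swap each adjacent pair of characters (1↔2, 3↔4, ...).
For "orchard" the result is "rohcrad".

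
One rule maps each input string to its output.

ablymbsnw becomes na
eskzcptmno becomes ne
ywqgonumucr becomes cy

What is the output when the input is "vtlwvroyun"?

In each case the input is transformed by: swap the first and last characters, then keep only the last 2 characters.
Starting from "vtlwvroyun": after the first operation, "ntlwvroyuv"; after the second, "uv".
(Check on "ablymbsnw": → "wblymbsna" → "na" ✓)

uv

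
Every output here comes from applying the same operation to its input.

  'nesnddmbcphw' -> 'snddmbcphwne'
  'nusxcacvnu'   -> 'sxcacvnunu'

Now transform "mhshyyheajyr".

shyyheajyrmh

What's happening: move the first 2 characters to the end (rotate left by 2).
For "mhshyyheajyr" the result is "shyyheajyrmh".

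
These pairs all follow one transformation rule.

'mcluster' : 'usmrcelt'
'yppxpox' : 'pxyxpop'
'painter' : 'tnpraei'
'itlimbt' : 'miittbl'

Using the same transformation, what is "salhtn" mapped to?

lhsnat

In each case the input is transformed by: take characters alternately from the front and the back (1st, last, 2nd, 2nd-last, ...), then move the last 2 characters to the front (rotate right by 2).
"salhtn" → "snatlh" → "lhsnat".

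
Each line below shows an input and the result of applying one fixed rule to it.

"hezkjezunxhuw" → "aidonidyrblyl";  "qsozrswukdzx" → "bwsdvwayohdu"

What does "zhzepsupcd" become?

The rule is to swap the first and last characters, then shift every letter 4 places forward in the alphabet (wrapping around).
For "zhzepsupcd", step one produces "dhzepsupcz"; step two turns that into "hlditwytgd".

hlditwytgd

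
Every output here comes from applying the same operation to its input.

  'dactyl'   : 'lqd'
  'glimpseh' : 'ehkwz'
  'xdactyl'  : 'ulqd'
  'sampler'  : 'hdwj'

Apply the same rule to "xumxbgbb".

ptytt

Each output is the input with this applied: shift every letter 8 places backward in the alphabet (wrapping around), then delete the first 3 characters.
For "xumxbgbb", step one produces "pmeptytt"; step two turns that into "ptytt".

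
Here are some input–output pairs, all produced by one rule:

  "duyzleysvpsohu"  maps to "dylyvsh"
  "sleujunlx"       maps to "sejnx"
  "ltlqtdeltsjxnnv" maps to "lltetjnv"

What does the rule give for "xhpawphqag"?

xpwha

Each output is the input with this applied: keep every other character starting from the first (positions 1st, 3rd, 5th, ...).
Doing the same to "xhpawphqag": "xpwha".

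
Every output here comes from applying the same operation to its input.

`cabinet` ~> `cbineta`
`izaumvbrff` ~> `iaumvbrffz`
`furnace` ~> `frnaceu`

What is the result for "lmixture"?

lixturem

In each case the input is transformed by: move the first character to the end, then swap the first and last characters.
Applying that to "lmixture" gives "lixturem".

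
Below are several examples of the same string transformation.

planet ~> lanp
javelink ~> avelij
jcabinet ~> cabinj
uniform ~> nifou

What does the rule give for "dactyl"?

actd

Rule — delete the last 2 characters, then move the first character to the end.
For "dactyl" the result is "actd".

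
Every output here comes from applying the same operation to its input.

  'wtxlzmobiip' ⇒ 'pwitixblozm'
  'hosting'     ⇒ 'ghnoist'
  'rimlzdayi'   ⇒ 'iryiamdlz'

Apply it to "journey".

yjeonur

Each output is the input with this applied: take characters alternately from the front and the back (1st, last, 2nd, 2nd-last, ...), then swap each adjacent pair of characters (1↔2, 3↔4, ...).
"journey" → "jyoeunr" → "yjeonur".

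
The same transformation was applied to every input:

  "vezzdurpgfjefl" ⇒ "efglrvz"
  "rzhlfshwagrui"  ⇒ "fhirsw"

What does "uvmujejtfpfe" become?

efjpuv

Looking at the pairs, the operation is to sort the characters into alphabetical order, then keep every other character starting from the second (positions 2nd, 4th, 6th, ...).
Working it through for "uvmujejtfpfe": intermediate "eeffjjmptuuv", final "efjpuv".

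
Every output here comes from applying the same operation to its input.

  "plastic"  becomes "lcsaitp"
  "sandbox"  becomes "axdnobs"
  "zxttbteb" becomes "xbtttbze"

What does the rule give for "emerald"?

mdrelae

The transformation: swap the first and last characters, then swap each adjacent pair of characters (1↔2, 3↔4, ...).
For "emerald", step one produces "dmerale"; step two turns that into "mdrelae".
(Check on "sandbox": → "xandbos" → "axdnobs" ✓)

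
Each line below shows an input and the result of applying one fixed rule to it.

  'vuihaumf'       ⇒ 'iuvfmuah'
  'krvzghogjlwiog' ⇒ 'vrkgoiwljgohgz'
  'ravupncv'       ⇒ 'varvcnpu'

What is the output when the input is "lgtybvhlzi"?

tglizlhvby

The pattern: reverse the string, then move the last 3 characters to the front (rotate right by 3).
For "lgtybvhlzi" the result is "tglizlhvby".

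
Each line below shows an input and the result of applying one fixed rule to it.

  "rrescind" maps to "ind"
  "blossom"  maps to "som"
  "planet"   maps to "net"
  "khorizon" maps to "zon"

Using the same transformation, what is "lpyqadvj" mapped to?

Rule — keep only the last 3 characters.
So "lpyqadvj" becomes "dvj".

dvj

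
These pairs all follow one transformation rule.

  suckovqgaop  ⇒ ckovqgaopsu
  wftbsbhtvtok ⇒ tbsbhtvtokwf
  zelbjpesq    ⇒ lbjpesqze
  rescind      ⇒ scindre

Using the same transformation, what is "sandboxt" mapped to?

The rule is to move the first 2 characters to the end (rotate left by 2).
Doing the same to "sandboxt": "ndboxtsa".

ndboxtsa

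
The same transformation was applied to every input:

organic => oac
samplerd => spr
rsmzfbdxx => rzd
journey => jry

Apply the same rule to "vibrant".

The pattern: keep one character in every 3, starting at position 1 (positions 1st, 4th, 7th, ...).
On "vibrant" that produces "vrt".

vrt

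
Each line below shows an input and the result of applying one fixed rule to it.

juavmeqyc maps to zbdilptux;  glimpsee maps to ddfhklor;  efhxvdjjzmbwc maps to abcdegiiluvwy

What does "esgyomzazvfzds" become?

zcdeflnrruxyyy

Rule — sort the characters into alphabetical order, then shift every letter 1 place backward in the alphabet (wrapping around).
"esgyomzazvfzds" → "adefgmossvyzzz" → "zcdeflnrruxyyy".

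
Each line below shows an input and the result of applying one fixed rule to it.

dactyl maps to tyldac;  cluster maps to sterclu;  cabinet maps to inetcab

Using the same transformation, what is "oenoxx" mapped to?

oxxoen

The pattern: move the first 3 characters to the end (rotate left by 3).
On "oenoxx" that produces "oxxoen".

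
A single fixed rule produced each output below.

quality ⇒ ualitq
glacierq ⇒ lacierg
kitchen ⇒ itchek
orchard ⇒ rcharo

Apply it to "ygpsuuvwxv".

The rule is to delete the last character, then move the first character to the end.
On "ygpsuuvwxv": the first step gives "ygpsuuvwx", and the second then gives "gpsuuvwxy".
(Check on "quality": → "qualit" → "ualitq" ✓)

gpsuuvwxy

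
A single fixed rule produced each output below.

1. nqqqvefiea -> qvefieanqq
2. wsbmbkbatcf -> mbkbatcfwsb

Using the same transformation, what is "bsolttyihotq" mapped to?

Looking at the pairs, the operation is to move the first 3 characters to the end (rotate left by 3).
Doing the same to "bsolttyihotq": "lttyihotqbso".

lttyihotqbso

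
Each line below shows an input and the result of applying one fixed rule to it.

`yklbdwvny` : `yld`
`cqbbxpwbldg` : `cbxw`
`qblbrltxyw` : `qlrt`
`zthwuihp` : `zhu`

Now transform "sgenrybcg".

The pattern: delete the last 3 characters, then keep every other character starting from the first (positions 1st, 3rd, 5th, ...).
Applying both steps to "sgenrybcg": "sgenry", then "ser".
(Check on "cqbbxpwbldg": → "cqbbxpwb" → "cbxw" ✓)

ser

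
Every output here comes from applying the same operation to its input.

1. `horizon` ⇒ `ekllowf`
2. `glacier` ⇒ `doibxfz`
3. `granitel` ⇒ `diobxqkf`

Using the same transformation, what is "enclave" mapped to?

Each output is the input with this applied: shift every letter 3 places backward in the alphabet (wrapping around), then take characters alternately from the front and the back (1st, last, 2nd, 2nd-last, ...).
For "enclave", step one produces "bkzixsb"; step two turns that into "bbkszxi".
(Check on "glacier": → "dixzfbo" → "doibxfz" ✓)

bbkszxi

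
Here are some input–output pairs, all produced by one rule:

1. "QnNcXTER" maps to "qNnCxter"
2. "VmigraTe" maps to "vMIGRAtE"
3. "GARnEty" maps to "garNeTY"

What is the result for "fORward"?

Each output is the input with this applied: flip the case of every letter.
Applying that to "fORward" gives "ForWARD".

ForWARD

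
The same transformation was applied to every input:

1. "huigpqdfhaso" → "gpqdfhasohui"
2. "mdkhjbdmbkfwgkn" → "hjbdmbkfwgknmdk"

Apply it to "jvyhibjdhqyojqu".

hibjdhqyojqujvy

Looking at the pairs, the operation is to move the first 3 characters to the end (rotate left by 3).
"jvyhibjdhqyojqu" → "hibjdhqyojqujvy".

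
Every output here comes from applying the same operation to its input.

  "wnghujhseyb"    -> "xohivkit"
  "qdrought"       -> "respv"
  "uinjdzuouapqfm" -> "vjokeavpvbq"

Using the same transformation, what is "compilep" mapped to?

dpnqj

The pattern: delete the last 3 characters, then shift every letter 1 place forward in the alphabet (wrapping around).
So "compilep" becomes "dpnqj".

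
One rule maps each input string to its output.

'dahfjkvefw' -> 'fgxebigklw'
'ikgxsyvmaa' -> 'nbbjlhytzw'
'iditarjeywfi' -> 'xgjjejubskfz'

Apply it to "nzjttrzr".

The transformation: move the last 3 characters to the front (rotate right by 3), then shift every letter 1 place forward in the alphabet (wrapping around).
Starting from "nzjttrzr": after the first operation, "rzrnzjtt"; after the second, "sasoakuu".

sasoakuu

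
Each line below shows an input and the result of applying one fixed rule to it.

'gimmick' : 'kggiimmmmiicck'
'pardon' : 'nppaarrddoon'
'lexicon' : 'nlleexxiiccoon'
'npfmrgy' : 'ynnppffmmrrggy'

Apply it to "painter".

rppaaiinntteer

The transformation: double every character, then move the last character to the front.
Working it through for "painter": intermediate "ppaaiinntteerr", final "rppaaiinntteer".
(Check on "lexicon": → "lleexxiiccoonn" → "nlleexxiiccoon" ✓)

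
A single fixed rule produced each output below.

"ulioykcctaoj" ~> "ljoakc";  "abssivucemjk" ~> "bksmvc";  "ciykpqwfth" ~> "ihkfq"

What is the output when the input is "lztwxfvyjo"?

Each output is the input with this applied: keep every other character starting from the second (positions 2nd, 4th, 6th, ...), then take characters alternately from the front and the back (1st, last, 2nd, 2nd-last, ...).
On "lztwxfvyjo": the first step gives "zwfyo", and the second then gives "zowyf".

zowyf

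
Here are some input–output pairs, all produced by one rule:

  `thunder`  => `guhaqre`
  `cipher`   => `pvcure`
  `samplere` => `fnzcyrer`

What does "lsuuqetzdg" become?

yfhhdrgmqt

Rule — shift every letter 13 places forward in the alphabet (wrapping around) — i.e. ROT13.
So "lsuuqetzdg" becomes "yfhhdrgmqt".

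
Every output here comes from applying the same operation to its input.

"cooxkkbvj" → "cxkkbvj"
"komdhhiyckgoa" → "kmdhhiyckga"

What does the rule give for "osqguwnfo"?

sqguwnf

Rule — remove every "o".
Doing the same to "osqguwnfo": "sqguwnf".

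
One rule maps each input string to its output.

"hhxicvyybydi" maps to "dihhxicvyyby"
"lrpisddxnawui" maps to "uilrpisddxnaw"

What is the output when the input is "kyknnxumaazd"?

What's happening: move the last 2 characters to the front (rotate right by 2).
On "kyknnxumaazd" that produces "zdkyknnxumaa".

zdkyknnxumaa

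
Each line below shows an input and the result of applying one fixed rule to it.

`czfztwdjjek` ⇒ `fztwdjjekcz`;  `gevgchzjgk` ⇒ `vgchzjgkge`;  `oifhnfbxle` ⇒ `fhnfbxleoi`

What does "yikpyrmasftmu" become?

kpyrmasftmuyi

The transformation: move the first 2 characters to the end (rotate left by 2).
Applying that to "yikpyrmasftmu" gives "kpyrmasftmuyi".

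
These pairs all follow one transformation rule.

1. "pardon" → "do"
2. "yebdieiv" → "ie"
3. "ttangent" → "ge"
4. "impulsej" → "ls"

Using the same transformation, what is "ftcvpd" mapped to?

vp

Rule — swap the front and back halves of the string, then keep only the first 2 characters.
On "ftcvpd": the first step gives "vpdftc", and the second then gives "vp".
(Check on "pardon": → "donpar" → "do" ✓)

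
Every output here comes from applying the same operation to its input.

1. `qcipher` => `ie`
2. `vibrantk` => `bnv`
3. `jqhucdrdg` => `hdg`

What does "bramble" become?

al

What's happening: move the first character to the end, then keep one character in every 3, starting at position 2 (positions 2nd, 5th, 8th, ...).
For "bramble", step one produces "rambleb"; step two turns that into "al".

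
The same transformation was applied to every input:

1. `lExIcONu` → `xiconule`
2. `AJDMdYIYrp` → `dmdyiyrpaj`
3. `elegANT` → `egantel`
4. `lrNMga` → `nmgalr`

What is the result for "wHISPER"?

isperwh

The pattern: move the first 2 characters to the end (rotate left by 2), then convert every letter to lowercase.
"wHISPER" → "ISPERwH" → "isperwh".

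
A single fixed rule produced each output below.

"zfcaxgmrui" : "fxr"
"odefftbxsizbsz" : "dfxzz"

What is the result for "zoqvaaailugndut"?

In each case the input is transformed by: keep one character in every 3, starting at position 2 (positions 2nd, 5th, 8th, ...).
"zoqvaaailugndut" → "oaigu".

oaigu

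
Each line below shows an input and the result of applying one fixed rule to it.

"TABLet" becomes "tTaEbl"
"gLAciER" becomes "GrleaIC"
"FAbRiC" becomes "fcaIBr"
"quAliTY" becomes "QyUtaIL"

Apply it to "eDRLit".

The rule is to flip the case of every letter, then take characters alternately from the front and the back (1st, last, 2nd, 2nd-last, ...).
Starting from "eDRLit": after the first operation, "EdrlIT"; after the second, "ETdIrl".

ETdIrl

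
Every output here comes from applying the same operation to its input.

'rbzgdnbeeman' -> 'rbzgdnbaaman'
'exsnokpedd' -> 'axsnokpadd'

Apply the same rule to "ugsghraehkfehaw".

Rule — replace every "e" with "a".
Applying that to "ugsghraehkfehaw" gives "ugsghraahkfahaw".

ugsghraahkfahaw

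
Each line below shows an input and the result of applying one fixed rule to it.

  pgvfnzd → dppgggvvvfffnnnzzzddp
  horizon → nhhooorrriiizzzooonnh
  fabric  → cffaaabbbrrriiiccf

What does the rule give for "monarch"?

hmmooonnnaaarrrccchhm

The rule is to repeat every character 3 times, then swap the first and last characters.
Working it through for "monarch": intermediate "mmmooonnnaaarrrccchhh", final "hmmooonnnaaarrrccchhm".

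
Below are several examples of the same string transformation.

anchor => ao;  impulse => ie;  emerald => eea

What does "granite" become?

What's happening: keep every other character starting from the first (positions 1st, 3rd, 5th, ...), then keep only the vowels.
Applying both steps to "granite": "gaie", then "aie".

aie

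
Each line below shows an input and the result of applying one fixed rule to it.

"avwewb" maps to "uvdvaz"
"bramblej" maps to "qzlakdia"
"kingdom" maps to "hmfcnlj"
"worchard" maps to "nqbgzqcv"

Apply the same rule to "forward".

Looking at the pairs, the operation is to move the first character to the end, then shift every letter 1 place backward in the alphabet (wrapping around).
On "forward": the first step gives "orwardf", and the second then gives "nqvzqce".

nqvzqce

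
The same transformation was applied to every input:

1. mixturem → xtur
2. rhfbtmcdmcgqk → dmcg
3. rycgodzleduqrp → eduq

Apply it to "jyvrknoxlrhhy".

Rule — delete the last 2 characters, then keep only the last 4 characters.
Working it through for "jyvrknoxlrhhy": intermediate "jyvrknoxlrh", final "xlrh".
(Check on "mixturem": → "mixtur" → "xtur" ✓)

xlrh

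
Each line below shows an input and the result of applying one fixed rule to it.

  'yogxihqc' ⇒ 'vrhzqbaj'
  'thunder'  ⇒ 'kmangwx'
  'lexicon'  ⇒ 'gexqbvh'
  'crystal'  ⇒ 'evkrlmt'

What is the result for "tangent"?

Looking at the pairs, the operation is to shift every letter 7 places backward in the alphabet (wrapping around), then move the last character to the front.
For "tangent", step one produces "mtgzxgm"; step two turns that into "mmtgzxg".
(Check on "thunder": → "mangwxk" → "kmangwx" ✓)

mmtgzxg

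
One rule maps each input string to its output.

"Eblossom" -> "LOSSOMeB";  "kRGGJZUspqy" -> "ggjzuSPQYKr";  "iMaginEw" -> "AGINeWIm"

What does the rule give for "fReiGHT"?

What's happening: move the first 2 characters to the end (rotate left by 2), then flip the case of every letter.
Applying both steps to "fReiGHT": "eiGHTfR", then "EIghtFr".

EIghtFr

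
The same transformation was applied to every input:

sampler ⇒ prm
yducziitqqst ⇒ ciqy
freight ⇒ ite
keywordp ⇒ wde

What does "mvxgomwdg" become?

gwm

What's happening: move the first 3 characters to the end (rotate left by 3), then keep one character in every 3, starting at position 1 (positions 1st, 4th, 7th, ...).
For "mvxgomwdg", step one produces "gomwdgmvx"; step two turns that into "gwm".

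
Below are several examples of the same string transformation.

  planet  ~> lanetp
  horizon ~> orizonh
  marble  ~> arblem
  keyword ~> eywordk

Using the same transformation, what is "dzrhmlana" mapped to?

zrhmlanad

In each case the input is transformed by: move the first character to the end.
Applying that to "dzrhmlana" gives "zrhmlanad".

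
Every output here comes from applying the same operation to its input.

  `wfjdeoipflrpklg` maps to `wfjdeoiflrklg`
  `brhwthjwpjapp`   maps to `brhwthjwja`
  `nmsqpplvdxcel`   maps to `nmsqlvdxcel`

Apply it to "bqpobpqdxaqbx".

Rule — remove every "p".
Applying that to "bqpobpqdxaqbx" gives "bqobqdxaqbx".

bqobqdxaqbx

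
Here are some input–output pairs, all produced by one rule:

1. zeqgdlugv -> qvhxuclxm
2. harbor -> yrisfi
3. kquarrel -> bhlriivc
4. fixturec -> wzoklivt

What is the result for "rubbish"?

Rule — shift every letter 9 places backward in the alphabet (wrapping around).
Applying that to "rubbish" gives "ilsszjy".

ilsszjy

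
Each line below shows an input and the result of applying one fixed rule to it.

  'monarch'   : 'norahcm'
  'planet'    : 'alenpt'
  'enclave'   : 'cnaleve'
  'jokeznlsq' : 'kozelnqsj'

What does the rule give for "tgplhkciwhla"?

Each output is the input with this applied: move the first character to the end, then swap each adjacent pair of characters (1↔2, 3↔4, ...).
For "tgplhkciwhla", step one produces "gplhkciwhlat"; step two turns that into "pghlckwilhta".

pghlckwilhta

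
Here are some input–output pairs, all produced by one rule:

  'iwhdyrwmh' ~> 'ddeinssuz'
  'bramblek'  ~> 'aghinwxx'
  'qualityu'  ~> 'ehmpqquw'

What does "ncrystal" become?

What's happening: shift every letter 4 places backward in the alphabet (wrapping around), then sort the characters into alphabetical order.
On "ncrystal": the first step gives "jynuopwh", and the second then gives "hjnopuwy".

hjnopuwy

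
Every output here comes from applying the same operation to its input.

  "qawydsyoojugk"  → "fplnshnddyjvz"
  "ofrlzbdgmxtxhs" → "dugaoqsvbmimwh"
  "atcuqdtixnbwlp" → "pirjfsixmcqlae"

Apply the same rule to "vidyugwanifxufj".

kxsnjvlpcxumjuy

The transformation: shift every letter 11 places backward in the alphabet (wrapping around).
"vidyugwanifxufj" → "kxsnjvlpcxumjuy".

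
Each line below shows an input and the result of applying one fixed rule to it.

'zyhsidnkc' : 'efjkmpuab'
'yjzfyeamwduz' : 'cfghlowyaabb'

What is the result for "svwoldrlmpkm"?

fmnnooqrtuxy

The transformation: sort the characters into alphabetical order, then shift every letter 2 places forward in the alphabet (wrapping around).
On "svwoldrlmpkm": the first step gives "dkllmmoprsvw", and the second then gives "fmnnooqrtuxy".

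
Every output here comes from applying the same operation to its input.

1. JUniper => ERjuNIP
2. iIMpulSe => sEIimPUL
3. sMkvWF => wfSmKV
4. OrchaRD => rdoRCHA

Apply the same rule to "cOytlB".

LbCoYT

Looking at the pairs, the operation is to move the last 2 characters to the front (rotate right by 2), then flip the case of every letter.
Working it through for "cOytlB": intermediate "lBcOyt", final "LbCoYT".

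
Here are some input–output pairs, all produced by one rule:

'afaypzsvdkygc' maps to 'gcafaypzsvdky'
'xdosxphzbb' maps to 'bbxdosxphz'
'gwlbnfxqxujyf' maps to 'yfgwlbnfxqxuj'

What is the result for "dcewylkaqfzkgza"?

In each case the input is transformed by: move the last 2 characters to the front (rotate right by 2).
For "dcewylkaqfzkgza" the result is "zadcewylkaqfzkg".

zadcewylkaqfzkg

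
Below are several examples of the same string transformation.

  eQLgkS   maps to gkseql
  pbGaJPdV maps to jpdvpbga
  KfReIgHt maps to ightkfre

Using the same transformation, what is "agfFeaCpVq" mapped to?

acpvqagffe

The rule is to swap the front and back halves of the string, then convert every letter to lowercase.
Working it through for "agfFeaCpVq": intermediate "aCpVqagfFe", final "acpvqagffe".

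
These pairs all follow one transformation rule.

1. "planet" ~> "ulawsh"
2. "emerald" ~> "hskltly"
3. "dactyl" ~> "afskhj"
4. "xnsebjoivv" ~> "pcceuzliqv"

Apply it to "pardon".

Looking at the pairs, the operation is to move the last 3 characters to the front (rotate right by 3), then shift every letter 7 places forward in the alphabet (wrapping around).
Starting from "pardon": after the first operation, "donpar"; after the second, "kvuwhy".

kvuwhy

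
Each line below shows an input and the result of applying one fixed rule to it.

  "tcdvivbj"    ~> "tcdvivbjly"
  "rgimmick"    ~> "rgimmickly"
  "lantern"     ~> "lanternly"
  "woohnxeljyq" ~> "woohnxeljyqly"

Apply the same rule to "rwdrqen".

rwdrqenly

Looking at the pairs, the operation is to append "ly".
Doing the same to "rwdrqen": "rwdrqenly".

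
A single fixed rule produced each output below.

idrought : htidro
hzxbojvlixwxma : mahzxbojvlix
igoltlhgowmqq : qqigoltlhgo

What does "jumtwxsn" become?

snjumt

The pattern: move the last 2 characters to the front (rotate right by 2), then delete the last 2 characters.
Applying both steps to "jumtwxsn": "snjumtwx", then "snjumt".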